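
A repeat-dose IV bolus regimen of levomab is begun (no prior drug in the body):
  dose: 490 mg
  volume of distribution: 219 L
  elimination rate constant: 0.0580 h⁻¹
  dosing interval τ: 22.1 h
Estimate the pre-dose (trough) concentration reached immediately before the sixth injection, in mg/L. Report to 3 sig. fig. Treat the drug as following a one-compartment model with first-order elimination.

0.858 mg/L

C₀ per dose = Dose / Vd = 490 / 219 = 2.237 mg/L
Fraction remaining after one interval: r = e^(−kτ) = e^(−0.05800 × 22.1) = 0.2775
Before dose 6, 5 doses have been given (aged 1τ, 2τ, 3τ, 4τ, 5τ).
C_trough = C₀ × (r + r² + … + r^5) = C₀ × r(1−r^5)/(1−r)
        = 2.237 × 0.2775 × (1 − 0.001646) / (1 − 0.2775) = 0.8578 mg/L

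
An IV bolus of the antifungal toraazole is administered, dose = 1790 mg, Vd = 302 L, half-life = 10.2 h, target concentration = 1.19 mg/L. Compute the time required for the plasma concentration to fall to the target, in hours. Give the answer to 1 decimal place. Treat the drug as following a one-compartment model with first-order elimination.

C₀ = Dose / Vd = 1790 / 302 = 5.927 mg/L
k = ln2 / t½ = 0.693147 / 10.2 = 0.06796 h⁻¹
t = ln(C₀ / C) / k = ln(5.927 / 1.19) / 0.06796
  = ln(4.981) / 0.06796 = 1.606 / 0.06796 = 23.63 h

23.6 h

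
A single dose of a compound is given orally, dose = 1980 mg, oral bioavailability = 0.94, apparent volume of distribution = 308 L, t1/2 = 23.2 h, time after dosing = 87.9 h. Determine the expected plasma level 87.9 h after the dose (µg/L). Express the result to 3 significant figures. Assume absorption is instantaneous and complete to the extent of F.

Amount reaching circulation = F × Dose = 0.94 × 1980 = 1861 mg
C₀ = F·Dose / Vd = 1861 / 308 = 6.042 mg/L
k = ln2 / t½ = 0.693147 / 23.2 = 0.02988 h⁻¹
C = C₀ · e^(−k·t) = 6.042 × e^(−0.02988 × 87.9)
  = 6.042 × 0.07233 = 0.4370 mg/L
Convert: 0.4370 mg/L × 1000 = 437.0 µg/L

437 µg/L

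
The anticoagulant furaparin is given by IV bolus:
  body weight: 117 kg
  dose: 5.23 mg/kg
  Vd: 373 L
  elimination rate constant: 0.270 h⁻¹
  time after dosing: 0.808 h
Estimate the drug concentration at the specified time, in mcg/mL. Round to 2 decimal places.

1.32 mcg/mL

Total dose = 5.23 × 117 = 611.9 mg
C₀ = Dose / Vd = 611.9 / 373 = 1.640 mg/L
C = C₀ · e^(−k·t) = 1.640 × e^(−0.2700 × 0.808)
  = 1.640 × 0.8040 = 1.319 mg/L
(1.319 mg/L = 1.319 mcg/mL)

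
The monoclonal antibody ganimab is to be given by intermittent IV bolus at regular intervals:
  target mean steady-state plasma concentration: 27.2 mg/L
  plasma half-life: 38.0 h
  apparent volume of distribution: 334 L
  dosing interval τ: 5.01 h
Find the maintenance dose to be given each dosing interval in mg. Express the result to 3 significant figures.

k = ln2 / t½ = 0.693147 / 38.0 = 0.01824 h⁻¹
CL = k × Vd = 0.01824 × 334 = 6.092 L/h
At steady state, Dose/τ = Css × CL.
Dose = Css × CL × τ = 27.2 × 6.092 × 5.01 = 830.2 mg

830 mg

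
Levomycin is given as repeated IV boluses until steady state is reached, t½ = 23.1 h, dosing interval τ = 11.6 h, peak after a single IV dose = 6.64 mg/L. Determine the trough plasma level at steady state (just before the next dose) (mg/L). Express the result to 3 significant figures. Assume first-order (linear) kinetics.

k = ln2 / t½ = 0.693147 / 23.1 = 0.03001 h⁻¹
e^(−kτ) = e^(−0.03001 × 11.6) = 0.7060
Accumulation ratio R = 1 / (1 − e^(−kτ)) = 1 / (1 − 0.7060) = 3.401
Steady-state trough = C₀ × R × e^(−kτ) = 6.64 × 3.401 × 0.7060 = 15.94 mg/L

15.9 mg/L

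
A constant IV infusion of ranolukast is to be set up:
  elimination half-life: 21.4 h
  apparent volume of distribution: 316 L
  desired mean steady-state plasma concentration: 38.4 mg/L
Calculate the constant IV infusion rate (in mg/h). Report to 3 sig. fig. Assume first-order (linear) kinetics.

k = ln2 / t½ = 0.693147 / 21.4 = 0.03239 h⁻¹
CL = k × Vd = 0.03239 × 316 = 10.24 L/h
At steady state, infusion rate R₀ = Css × CL = 38.4 × 10.24 = 393.2 mg/h

393 mg/h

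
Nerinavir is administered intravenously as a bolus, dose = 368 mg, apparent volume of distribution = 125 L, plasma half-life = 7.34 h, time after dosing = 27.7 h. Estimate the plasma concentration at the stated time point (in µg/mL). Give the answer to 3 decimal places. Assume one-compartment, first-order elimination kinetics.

0.215 µg/mL

C₀ = Dose / Vd = 368.0 / 125 = 2.944 mg/L
k = ln2 / t½ = 0.693147 / 7.34 = 0.09443 h⁻¹
C = C₀ · e^(−k·t) = 2.944 × e^(−0.09443 × 27.7)
  = 2.944 × 0.07312 = 0.2153 mg/L
(0.2153 mg/L = 0.2153 µg/mL)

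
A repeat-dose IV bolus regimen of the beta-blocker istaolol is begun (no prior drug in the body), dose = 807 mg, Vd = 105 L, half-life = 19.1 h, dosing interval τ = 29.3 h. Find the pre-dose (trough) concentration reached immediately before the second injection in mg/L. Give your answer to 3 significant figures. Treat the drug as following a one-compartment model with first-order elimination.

C₀ per dose = Dose / Vd = 807 / 105 = 7.686 mg/L
k = ln2 / t½ = 0.693147 / 19.1 = 0.03629 h⁻¹
Fraction remaining after one interval: r = e^(−kτ) = e^(−0.03629 × 29.3) = 0.3453
Before dose 2, 1 dose has been given (aged 1τ).
C_trough = C₀ × r = 7.686 × 0.3453 = 2.654 mg/L

2.65 mg/L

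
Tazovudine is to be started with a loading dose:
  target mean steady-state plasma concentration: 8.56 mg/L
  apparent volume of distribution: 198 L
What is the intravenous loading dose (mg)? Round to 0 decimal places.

LD = Css × Vd = 8.56 × 198 = 1695 mg

1695 mg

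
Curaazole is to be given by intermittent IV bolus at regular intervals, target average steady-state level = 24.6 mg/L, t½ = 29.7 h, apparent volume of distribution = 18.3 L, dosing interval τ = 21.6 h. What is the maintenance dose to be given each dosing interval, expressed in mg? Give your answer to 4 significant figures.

k = ln2 / t½ = 0.693147 / 29.7 = 0.02334 h⁻¹
CL = k × Vd = 0.02334 × 18.3 = 0.4271 L/h
At steady state, Dose/τ = Css × CL.
Dose = Css × CL × τ = 24.6 × 0.4271 × 21.6 = 226.9 mg

226.9 mg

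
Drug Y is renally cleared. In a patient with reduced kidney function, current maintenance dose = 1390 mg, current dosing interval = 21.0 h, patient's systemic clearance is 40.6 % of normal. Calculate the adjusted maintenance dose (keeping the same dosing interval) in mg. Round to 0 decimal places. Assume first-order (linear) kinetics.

564 mg

To keep the same average steady-state level, dosing rate must scale with clearance.
CL ratio = 40.6 / 100 = 0.4060
New dose (same interval) = 1390 × 0.4060 = 564.3 mg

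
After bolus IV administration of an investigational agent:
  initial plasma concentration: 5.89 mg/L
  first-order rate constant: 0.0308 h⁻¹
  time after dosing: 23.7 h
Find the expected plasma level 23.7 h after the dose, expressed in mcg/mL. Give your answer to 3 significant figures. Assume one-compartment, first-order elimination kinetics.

2.84 mcg/mL

C = C₀ · e^(−k·t) = 5.890 × e^(−0.03080 × 23.7)
  = 5.890 × 0.4819 = 2.838 mg/L
(2.838 mg/L = 2.838 mcg/mL)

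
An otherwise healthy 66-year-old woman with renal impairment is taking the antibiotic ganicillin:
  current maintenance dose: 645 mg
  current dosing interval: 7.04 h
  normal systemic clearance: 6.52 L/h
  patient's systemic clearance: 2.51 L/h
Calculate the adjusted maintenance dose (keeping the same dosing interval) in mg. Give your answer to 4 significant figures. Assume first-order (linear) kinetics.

To keep the same average steady-state level, dosing rate must scale with clearance.
CL ratio = 2.51 / 6.52 = 0.3850
New dose (same interval) = 645 × 0.3850 = 248.3 mg

248.3 mg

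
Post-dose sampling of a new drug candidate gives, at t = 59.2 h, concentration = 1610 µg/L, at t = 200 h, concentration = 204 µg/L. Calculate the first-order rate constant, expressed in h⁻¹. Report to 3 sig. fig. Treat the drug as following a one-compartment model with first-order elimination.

k = ln(C₁/C₂) / (t₂ − t₁) = ln(1610/204) / (200 − 59.2)
  = 2.066 / 140.8 = 0.01467 h⁻¹

0.0147 h⁻¹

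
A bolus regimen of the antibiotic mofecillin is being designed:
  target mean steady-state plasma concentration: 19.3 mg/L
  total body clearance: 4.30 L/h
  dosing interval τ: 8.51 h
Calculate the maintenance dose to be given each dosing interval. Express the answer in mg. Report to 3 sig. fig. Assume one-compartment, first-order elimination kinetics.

At steady state, Dose/τ = Css × CL.
Dose = Css × CL × τ = 19.3 × 4.300 × 8.51 = 706.2 mg

706 mg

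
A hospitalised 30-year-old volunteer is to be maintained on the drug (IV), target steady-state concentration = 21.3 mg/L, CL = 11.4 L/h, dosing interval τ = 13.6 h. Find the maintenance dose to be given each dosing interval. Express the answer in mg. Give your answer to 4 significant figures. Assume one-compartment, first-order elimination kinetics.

3302 mg

At steady state, Dose/τ = Css × CL.
Dose = Css × CL × τ = 21.3 × 11.40 × 13.6 = 3302 mg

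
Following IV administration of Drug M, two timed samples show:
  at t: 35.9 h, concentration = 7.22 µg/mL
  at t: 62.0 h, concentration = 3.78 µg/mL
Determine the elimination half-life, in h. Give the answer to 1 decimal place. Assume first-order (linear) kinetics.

28.0 h

k = ln(C₁/C₂) / (t₂ − t₁) = ln(7.22/3.78) / (62.0 − 35.9)
  = 0.6471 / 26.10 = 0.02479 h⁻¹
t½ = ln2 / k = 0.693147 / 0.02479 = 27.96 h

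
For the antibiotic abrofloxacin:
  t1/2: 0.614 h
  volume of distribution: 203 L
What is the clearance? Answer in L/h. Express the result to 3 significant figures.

k = ln2 / t½ = 0.693147 / 0.614 = 1.129 h⁻¹
CL = k × Vd = 1.129 × 203 = 229.2 L/h

229 L/h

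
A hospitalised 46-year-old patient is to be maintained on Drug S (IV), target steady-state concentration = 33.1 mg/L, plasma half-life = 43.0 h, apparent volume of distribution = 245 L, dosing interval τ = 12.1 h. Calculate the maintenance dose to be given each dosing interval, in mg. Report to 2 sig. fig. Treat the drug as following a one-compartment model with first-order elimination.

k = ln2 / t½ = 0.693147 / 43.0 = 0.01612 h⁻¹
CL = k × Vd = 0.01612 × 245 = 3.949 L/h
At steady state, Dose/τ = Css × CL.
Dose = Css × CL × τ = 33.1 × 3.949 × 12.1 = 1582 mg

1600 mg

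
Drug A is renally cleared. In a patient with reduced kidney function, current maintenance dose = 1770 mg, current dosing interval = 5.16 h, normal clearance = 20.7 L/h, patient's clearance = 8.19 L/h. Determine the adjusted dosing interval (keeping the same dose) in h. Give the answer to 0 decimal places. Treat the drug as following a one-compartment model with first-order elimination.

To keep the same average steady-state level, dosing rate must scale with clearance.
CL ratio = 8.19 / 20.7 = 0.3957
New interval (same dose) = 5.16 / 0.3957 = 13.04 h

13 h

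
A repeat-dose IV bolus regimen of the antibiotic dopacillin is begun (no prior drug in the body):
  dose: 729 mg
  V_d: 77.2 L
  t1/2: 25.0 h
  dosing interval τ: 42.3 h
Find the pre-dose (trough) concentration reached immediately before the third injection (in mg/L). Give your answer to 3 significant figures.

3.83 mg/L

C₀ per dose = Dose / Vd = 729 / 77.2 = 9.443 mg/L
k = ln2 / t½ = 0.693147 / 25.0 = 0.02773 h⁻¹
Fraction remaining after one interval: r = e^(−kτ) = e^(−0.02773 × 42.3) = 0.3094
Before dose 3, 2 doses have been given (aged 1τ, 2τ).
C_trough = C₀ × (r + r²) = 9.443 × (0.3094 + 0.09573) = 3.826 mg/L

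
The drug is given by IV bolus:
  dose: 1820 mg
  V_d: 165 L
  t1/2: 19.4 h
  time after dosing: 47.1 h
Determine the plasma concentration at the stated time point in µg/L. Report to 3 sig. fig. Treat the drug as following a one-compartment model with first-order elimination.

2050 µg/L

C₀ = Dose / Vd = 1820 / 165 = 11.03 mg/L
k = ln2 / t½ = 0.693147 / 19.4 = 0.03573 h⁻¹
C = C₀ · e^(−k·t) = 11.03 × e^(−0.03573 × 47.1)
  = 11.03 × 0.1858 = 2.049 mg/L
Convert: 2.049 mg/L × 1000 = 2049 µg/L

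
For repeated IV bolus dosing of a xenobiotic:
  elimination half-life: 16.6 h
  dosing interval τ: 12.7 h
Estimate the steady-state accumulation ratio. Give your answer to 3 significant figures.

k = ln2 / t½ = 0.693147 / 16.6 = 0.04176 h⁻¹
e^(−kτ) = e^(−0.04176 × 12.7) = 0.5884
Accumulation ratio R = 1 / (1 − e^(−kτ)) = 1 / (1 − 0.5884) = 2.430

2.43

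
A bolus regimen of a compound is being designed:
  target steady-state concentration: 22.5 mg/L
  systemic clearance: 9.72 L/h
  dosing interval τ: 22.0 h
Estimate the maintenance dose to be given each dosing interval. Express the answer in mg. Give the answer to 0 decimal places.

4811 mg

At steady state, Dose/τ = Css × CL.
Dose = Css × CL × τ = 22.5 × 9.720 × 22.0 = 4811 mg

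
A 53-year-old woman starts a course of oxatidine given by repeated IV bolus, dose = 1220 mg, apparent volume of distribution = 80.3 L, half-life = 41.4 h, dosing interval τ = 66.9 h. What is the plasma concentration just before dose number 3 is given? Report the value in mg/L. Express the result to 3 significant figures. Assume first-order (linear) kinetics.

C₀ per dose = Dose / Vd = 1220 / 80.3 = 15.19 mg/L
k = ln2 / t½ = 0.693147 / 41.4 = 0.01674 h⁻¹
Fraction remaining after one interval: r = e^(−kτ) = e^(−0.01674 × 66.9) = 0.3263
Before dose 3, 2 doses have been given (aged 1τ, 2τ).
C_trough = C₀ × (r + r²) = 15.19 × (0.3263 + 0.1065) = 6.574 mg/L

6.57 mg/L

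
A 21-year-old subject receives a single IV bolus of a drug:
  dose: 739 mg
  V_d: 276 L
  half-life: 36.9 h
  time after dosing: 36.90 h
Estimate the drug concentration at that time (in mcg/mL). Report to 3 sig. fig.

1.34 mcg/mL

C₀ = Dose / Vd = 739.0 / 276 = 2.678 mg/L
k = ln2 / t½ = 0.693147 / 36.9 = 0.01878 h⁻¹
t / t½ = 36.90 / 36.9 = 1 half-lives
C = C₀ × (1/2)^1 = 2.678 × 0.5000 = 1.339 mg/L
(1.339 mg/L = 1.339 mcg/mL)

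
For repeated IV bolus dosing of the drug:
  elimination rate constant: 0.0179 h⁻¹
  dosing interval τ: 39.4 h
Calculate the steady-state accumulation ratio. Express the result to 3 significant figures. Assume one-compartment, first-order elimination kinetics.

e^(−kτ) = e^(−0.01790 × 39.4) = 0.4940
Accumulation ratio R = 1 / (1 − e^(−kτ)) = 1 / (1 − 0.4940) = 1.976

1.98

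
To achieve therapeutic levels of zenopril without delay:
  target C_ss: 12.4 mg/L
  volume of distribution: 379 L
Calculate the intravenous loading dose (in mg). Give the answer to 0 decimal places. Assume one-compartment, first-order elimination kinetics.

LD = Css × Vd = 12.4 × 379 = 4700 mg

4700 mg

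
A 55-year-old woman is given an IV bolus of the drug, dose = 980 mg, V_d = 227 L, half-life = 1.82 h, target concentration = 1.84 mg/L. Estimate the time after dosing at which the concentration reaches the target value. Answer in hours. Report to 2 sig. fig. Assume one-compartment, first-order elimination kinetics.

2.2 h

C₀ = Dose / Vd = 980.0 / 227 = 4.317 mg/L
k = ln2 / t½ = 0.693147 / 1.82 = 0.3809 h⁻¹
t = ln(C₀ / C) / k = ln(4.317 / 1.84) / 0.3809
  = ln(2.346) / 0.3809 = 0.8527 / 0.3809 = 2.239 h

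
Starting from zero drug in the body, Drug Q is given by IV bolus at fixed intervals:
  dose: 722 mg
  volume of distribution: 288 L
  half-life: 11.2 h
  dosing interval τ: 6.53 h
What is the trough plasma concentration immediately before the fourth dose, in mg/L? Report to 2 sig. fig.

C₀ per dose = Dose / Vd = 722 / 288 = 2.507 mg/L
k = ln2 / t½ = 0.693147 / 11.2 = 0.06189 h⁻¹
Fraction remaining after one interval: r = e^(−kτ) = e^(−0.06189 × 6.53) = 0.6675
Before dose 4, 3 doses have been given (aged 1τ, 2τ, 3τ).
C_trough = C₀ × (r + r² + … + r^3) = C₀ × r(1−r^3)/(1−r)
        = 2.507 × 0.6675 × (1 − 0.2974) / (1 − 0.6675) = 3.536 mg/L

3.5 mg/L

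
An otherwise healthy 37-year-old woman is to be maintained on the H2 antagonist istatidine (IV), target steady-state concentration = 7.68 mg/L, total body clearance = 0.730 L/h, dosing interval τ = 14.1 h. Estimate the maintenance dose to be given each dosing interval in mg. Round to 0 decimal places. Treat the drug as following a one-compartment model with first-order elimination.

At steady state, Dose/τ = Css × CL.
Dose = Css × CL × τ = 7.68 × 0.7300 × 14.1 = 79.05 mg

79 mg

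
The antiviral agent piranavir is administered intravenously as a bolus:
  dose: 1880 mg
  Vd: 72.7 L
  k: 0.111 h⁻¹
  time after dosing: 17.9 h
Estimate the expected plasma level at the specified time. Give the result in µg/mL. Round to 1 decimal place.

C₀ = Dose / Vd = 1880 / 72.7 = 25.86 mg/L
C = C₀ · e^(−k·t) = 25.86 × e^(−0.1110 × 17.9)
  = 25.86 × 0.1371 = 3.545 mg/L
(3.545 mg/L = 3.545 µg/mL)

3.5 µg/mL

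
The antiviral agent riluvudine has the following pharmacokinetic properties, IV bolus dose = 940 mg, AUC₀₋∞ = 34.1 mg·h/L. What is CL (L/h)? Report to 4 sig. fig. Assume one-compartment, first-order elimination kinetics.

CL = Dose / AUC = 940 / 34.1 = 27.57 L/h

27.57 L/h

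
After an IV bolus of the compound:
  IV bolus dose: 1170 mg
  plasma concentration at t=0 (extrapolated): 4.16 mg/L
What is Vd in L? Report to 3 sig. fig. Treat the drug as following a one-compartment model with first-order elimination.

Vd = Dose / C₀ = 1170 / 4.16 = 281.3 L

281 L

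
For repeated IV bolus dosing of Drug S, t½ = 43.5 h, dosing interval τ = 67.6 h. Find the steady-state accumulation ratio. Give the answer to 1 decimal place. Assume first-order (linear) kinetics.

k = ln2 / t½ = 0.693147 / 43.5 = 0.01593 h⁻¹
e^(−kτ) = e^(−0.01593 × 67.6) = 0.3407
Accumulation ratio R = 1 / (1 − e^(−kτ)) = 1 / (1 − 0.3407) = 1.517

1.5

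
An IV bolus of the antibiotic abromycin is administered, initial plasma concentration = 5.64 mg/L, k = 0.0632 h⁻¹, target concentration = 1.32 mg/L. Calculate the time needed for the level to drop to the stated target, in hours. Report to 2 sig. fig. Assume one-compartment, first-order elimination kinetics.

23 h

t = ln(C₀ / C) / k = ln(5.640 / 1.32) / 0.06320
  = ln(4.273) / 0.06320 = 1.452 / 0.06320 = 22.97 h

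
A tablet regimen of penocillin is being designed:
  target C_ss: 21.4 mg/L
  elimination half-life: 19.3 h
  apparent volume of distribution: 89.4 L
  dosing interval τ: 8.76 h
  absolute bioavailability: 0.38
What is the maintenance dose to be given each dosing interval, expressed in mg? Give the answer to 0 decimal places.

1584 mg

k = ln2 / t½ = 0.693147 / 19.3 = 0.03591 h⁻¹
CL = k × Vd = 0.03591 × 89.4 = 3.210 L/h
At steady state, F × (Dose/τ) = Css × CL.
Dose = Css × CL × τ / F = 21.4 × 3.210 × 8.76 / 0.38 = 1584 mg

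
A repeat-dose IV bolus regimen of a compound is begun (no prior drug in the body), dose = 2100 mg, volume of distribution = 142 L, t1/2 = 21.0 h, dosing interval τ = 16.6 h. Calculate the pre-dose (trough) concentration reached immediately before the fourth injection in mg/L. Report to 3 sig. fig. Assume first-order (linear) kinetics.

C₀ per dose = Dose / Vd = 2100 / 142 = 14.79 mg/L
k = ln2 / t½ = 0.693147 / 21.0 = 0.03301 h⁻¹
Fraction remaining after one interval: r = e^(−kτ) = e^(−0.03301 × 16.6) = 0.5781
Before dose 4, 3 doses have been given (aged 1τ, 2τ, 3τ).
C_trough = C₀ × (r + r² + … + r^3) = C₀ × r(1−r^3)/(1−r)
        = 14.79 × 0.5781 × (1 − 0.1932) / (1 − 0.5781) = 16.35 mg/L

16.4 mg/L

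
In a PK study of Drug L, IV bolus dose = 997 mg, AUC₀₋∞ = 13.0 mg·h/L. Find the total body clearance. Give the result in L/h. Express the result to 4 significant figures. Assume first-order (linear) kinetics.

CL = Dose / AUC = 997 / 13.0 = 76.69 L/h

76.69 L/h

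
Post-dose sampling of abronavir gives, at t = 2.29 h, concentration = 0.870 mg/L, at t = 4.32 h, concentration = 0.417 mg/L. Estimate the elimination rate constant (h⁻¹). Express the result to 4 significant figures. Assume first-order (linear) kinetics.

0.3623 h⁻¹

k = ln(C₁/C₂) / (t₂ − t₁) = ln(0.870/0.417) / (4.32 − 2.29)
  = 0.7354 / 2.030 = 0.3623 h⁻¹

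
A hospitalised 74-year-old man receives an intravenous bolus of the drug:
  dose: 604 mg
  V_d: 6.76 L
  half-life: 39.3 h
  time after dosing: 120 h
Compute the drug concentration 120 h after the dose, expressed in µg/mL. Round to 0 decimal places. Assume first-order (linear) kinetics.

C₀ = Dose / Vd = 604.0 / 6.76 = 89.35 mg/L
k = ln2 / t½ = 0.693147 / 39.3 = 0.01764 h⁻¹
C = C₀ · e^(−k·t) = 89.35 × e^(−0.01764 × 120)
  = 89.35 × 0.1204 = 10.76 mg/L
(10.76 mg/L = 10.76 µg/mL)

11 µg/mL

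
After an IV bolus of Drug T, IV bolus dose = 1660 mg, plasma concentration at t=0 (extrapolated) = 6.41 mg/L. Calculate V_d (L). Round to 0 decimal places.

259 L

Vd = Dose / C₀ = 1660 / 6.41 = 259.0 L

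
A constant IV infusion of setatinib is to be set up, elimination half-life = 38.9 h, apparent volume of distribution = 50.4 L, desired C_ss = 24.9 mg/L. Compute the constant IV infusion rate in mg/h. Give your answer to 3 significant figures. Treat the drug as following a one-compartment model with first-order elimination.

k = ln2 / t½ = 0.693147 / 38.9 = 0.01782 h⁻¹
CL = k × Vd = 0.01782 × 50.4 = 0.8981 L/h
At steady state, infusion rate R₀ = Css × CL = 24.9 × 0.8981 = 22.36 mg/h

22.4 mg/h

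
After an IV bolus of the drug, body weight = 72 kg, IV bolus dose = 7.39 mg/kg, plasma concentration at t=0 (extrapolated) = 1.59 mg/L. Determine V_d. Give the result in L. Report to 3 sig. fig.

335 L

Dose = 7.39 × 72 = 532.1 mg
Vd = Dose / C₀ = 532.1 / 1.59 = 334.7 L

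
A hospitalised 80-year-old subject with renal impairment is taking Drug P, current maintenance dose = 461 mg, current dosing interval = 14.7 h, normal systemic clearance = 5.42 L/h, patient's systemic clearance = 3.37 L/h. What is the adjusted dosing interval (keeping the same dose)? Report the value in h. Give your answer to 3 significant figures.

To keep the same average steady-state level, dosing rate must scale with clearance.
CL ratio = 3.37 / 5.42 = 0.6218
New interval (same dose) = 14.7 / 0.6218 = 23.64 h

23.6 h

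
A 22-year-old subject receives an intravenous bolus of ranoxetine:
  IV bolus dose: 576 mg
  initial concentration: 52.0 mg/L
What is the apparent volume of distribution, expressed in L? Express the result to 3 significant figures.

11.1 L

Vd = Dose / C₀ = 576.0 / 52.0 = 11.08 L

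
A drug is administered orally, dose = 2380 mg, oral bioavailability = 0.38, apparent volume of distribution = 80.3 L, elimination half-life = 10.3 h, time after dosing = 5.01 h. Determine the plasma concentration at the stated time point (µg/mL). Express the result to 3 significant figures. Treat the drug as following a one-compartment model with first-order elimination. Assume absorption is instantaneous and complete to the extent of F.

8.04 µg/mL

Amount reaching circulation = F × Dose = 0.38 × 2380 = 904.4 mg
C₀ = F·Dose / Vd = 904.4 / 80.3 = 11.26 mg/L
k = ln2 / t½ = 0.693147 / 10.3 = 0.06730 h⁻¹
C = C₀ · e^(−k·t) = 11.26 × e^(−0.06730 × 5.01)
  = 11.26 × 0.7138 = 8.037 mg/L
(8.037 mg/L = 8.037 µg/mL)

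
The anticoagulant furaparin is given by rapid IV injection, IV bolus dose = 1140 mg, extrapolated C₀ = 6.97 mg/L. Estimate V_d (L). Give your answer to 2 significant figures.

Vd = Dose / C₀ = 1140 / 6.97 = 163.6 L

160 L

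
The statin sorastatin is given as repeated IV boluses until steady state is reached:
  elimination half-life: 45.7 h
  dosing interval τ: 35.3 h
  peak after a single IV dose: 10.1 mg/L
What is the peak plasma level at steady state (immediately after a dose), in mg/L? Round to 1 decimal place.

24.4 mg/L

k = ln2 / t½ = 0.693147 / 45.7 = 0.01517 h⁻¹
e^(−kτ) = e^(−0.01517 × 35.3) = 0.5854
Accumulation ratio R = 1 / (1 − e^(−kτ)) = 1 / (1 − 0.5854) = 2.412
Steady-state peak = C₀ × R = 10.1 × 2.412 = 24.36 mg/L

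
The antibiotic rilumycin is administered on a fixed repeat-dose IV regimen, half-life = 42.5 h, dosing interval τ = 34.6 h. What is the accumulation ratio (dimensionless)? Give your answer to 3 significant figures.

2.32

k = ln2 / t½ = 0.693147 / 42.5 = 0.01631 h⁻¹
e^(−kτ) = e^(−0.01631 × 34.6) = 0.5687
Accumulation ratio R = 1 / (1 − e^(−kτ)) = 1 / (1 − 0.5687) = 2.319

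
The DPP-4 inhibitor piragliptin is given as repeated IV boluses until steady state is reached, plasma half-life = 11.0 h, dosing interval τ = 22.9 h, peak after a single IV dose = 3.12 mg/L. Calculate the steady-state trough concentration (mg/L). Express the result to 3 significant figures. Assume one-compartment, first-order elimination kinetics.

k = ln2 / t½ = 0.693147 / 11.0 = 0.06301 h⁻¹
e^(−kτ) = e^(−0.06301 × 22.9) = 0.2362
Accumulation ratio R = 1 / (1 − e^(−kτ)) = 1 / (1 − 0.2362) = 1.309
Steady-state trough = C₀ × R × e^(−kτ) = 3.12 × 1.309 × 0.2362 = 0.9647 mg/L

0.965 mg/L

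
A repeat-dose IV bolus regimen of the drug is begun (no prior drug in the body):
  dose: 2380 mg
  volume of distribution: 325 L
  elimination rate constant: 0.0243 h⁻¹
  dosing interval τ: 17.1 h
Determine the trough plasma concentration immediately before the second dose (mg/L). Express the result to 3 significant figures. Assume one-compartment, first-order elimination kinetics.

C₀ per dose = Dose / Vd = 2380 / 325 = 7.323 mg/L
Fraction remaining after one interval: r = e^(−kτ) = e^(−0.02430 × 17.1) = 0.6600
Before dose 2, 1 dose has been given (aged 1τ).
C_trough = C₀ × r = 7.323 × 0.6600 = 4.833 mg/L

4.83 mg/L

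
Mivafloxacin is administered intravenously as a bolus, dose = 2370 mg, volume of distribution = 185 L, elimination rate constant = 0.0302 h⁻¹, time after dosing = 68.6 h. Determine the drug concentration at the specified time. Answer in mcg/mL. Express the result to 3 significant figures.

1.61 mcg/mL

C₀ = Dose / Vd = 2370 / 185 = 12.81 mg/L
C = C₀ · e^(−k·t) = 12.81 × e^(−0.03020 × 68.6)
  = 12.81 × 0.1260 = 1.614 mg/L
(1.614 mg/L = 1.614 mcg/mL)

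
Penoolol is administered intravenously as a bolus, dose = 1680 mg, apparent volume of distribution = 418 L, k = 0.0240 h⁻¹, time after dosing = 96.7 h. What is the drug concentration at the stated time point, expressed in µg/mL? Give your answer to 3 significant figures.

C₀ = Dose / Vd = 1680 / 418 = 4.019 mg/L
C = C₀ · e^(−k·t) = 4.019 × e^(−0.02400 × 96.7)
  = 4.019 × 0.09819 = 0.3946 mg/L
(0.3946 mg/L = 0.3946 µg/mL)

0.395 µg/mL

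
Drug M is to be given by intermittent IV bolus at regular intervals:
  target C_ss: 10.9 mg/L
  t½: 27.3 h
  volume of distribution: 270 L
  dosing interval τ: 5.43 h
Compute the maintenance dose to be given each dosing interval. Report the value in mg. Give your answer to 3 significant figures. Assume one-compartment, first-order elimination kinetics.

k = ln2 / t½ = 0.693147 / 27.3 = 0.02539 h⁻¹
CL = k × Vd = 0.02539 × 270 = 6.855 L/h
At steady state, Dose/τ = Css × CL.
Dose = Css × CL × τ = 10.9 × 6.855 × 5.43 = 405.7 mg

406 mg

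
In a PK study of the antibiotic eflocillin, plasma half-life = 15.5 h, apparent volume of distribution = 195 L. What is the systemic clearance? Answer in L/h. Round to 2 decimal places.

8.72 L/h

k = ln2 / t½ = 0.693147 / 15.5 = 0.04472 h⁻¹
CL = k × Vd = 0.04472 × 195 = 8.720 L/h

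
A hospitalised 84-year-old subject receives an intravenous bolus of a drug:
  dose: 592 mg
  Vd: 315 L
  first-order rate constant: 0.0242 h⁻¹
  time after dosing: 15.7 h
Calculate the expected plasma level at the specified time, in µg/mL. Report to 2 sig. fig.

C₀ = Dose / Vd = 592.0 / 315 = 1.879 mg/L
C = C₀ · e^(−k·t) = 1.879 × e^(−0.02420 × 15.7)
  = 1.879 × 0.6839 = 1.285 mg/L
(1.285 mg/L = 1.285 µg/mL)

1.3 µg/mL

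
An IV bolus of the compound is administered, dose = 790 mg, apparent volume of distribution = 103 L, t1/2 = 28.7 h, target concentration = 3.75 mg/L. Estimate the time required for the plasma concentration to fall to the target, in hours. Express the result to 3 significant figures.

29.6 h

C₀ = Dose / Vd = 790.0 / 103 = 7.670 mg/L
k = ln2 / t½ = 0.693147 / 28.7 = 0.02415 h⁻¹
t = ln(C₀ / C) / k = ln(7.670 / 3.75) / 0.02415
  = ln(2.045) / 0.02415 = 0.7154 / 0.02415 = 29.62 h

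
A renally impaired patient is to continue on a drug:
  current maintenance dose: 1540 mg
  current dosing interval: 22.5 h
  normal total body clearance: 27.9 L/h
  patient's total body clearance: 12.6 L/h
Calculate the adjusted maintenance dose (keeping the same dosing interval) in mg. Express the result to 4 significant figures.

To keep the same average steady-state level, dosing rate must scale with clearance.
CL ratio = 12.6 / 27.9 = 0.4516
New dose (same interval) = 1540 × 0.4516 = 695.5 mg

695.5 mg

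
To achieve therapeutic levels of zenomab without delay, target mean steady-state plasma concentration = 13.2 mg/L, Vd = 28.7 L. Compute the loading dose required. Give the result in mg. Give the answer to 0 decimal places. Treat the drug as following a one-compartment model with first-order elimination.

LD = Css × Vd = 13.2 × 28.7 = 378.8 mg

379 mg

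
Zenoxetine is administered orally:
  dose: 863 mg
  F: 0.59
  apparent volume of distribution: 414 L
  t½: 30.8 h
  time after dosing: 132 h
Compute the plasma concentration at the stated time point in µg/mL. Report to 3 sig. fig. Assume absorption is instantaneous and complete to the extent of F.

Amount reaching circulation = F × Dose = 0.59 × 863.0 = 509.2 mg
C₀ = F·Dose / Vd = 509.2 / 414 = 1.230 mg/L
k = ln2 / t½ = 0.693147 / 30.8 = 0.02250 h⁻¹
C = C₀ · e^(−k·t) = 1.230 × e^(−0.02250 × 132)
  = 1.230 × 0.05130 = 0.06310 mg/L
(0.06310 mg/L = 0.06310 µg/mL)

0.0631 µg/mL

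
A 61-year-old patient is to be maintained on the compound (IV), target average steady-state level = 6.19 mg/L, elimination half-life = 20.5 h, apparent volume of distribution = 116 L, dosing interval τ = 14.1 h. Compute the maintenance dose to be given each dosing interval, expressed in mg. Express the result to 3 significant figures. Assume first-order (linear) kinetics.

342 mg

k = ln2 / t½ = 0.693147 / 20.5 = 0.03381 h⁻¹
CL = k × Vd = 0.03381 × 116 = 3.922 L/h
At steady state, Dose/τ = Css × CL.
Dose = Css × CL × τ = 6.19 × 3.922 × 14.1 = 342.3 mg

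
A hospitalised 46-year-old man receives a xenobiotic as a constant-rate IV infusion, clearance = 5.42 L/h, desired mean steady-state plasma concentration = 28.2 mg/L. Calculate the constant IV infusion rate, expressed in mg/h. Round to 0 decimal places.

At steady state, infusion rate R₀ = Css × CL = 28.2 × 5.420 = 152.8 mg/h

153 mg/h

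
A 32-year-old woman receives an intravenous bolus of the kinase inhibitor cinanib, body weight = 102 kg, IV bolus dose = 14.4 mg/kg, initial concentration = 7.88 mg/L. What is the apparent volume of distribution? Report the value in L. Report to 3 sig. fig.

186 L

Dose = 14.4 × 102 = 1469 mg
Vd = Dose / C₀ = 1469 / 7.88 = 186.4 L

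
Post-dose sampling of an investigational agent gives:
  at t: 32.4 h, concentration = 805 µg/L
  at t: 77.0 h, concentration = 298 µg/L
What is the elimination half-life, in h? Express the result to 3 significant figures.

31.1 h

k = ln(C₁/C₂) / (t₂ − t₁) = ln(805/298) / (77.0 − 32.4)
  = 0.9937 / 44.60 = 0.02228 h⁻¹
t½ = ln2 / k = 0.693147 / 0.02228 = 31.11 h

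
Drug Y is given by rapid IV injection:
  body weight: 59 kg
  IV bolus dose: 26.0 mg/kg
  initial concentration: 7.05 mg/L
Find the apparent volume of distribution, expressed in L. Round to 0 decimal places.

Dose = 26.0 × 59 = 1534 mg
Vd = Dose / C₀ = 1534 / 7.05 = 217.6 L

218 L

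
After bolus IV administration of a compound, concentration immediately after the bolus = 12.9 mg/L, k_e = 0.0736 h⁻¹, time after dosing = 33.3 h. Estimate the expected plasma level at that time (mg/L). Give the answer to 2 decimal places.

C = C₀ · e^(−k·t) = 12.90 × e^(−0.07360 × 33.3)
  = 12.90 × 0.08622 = 1.112 mg/L

1.11 mg/L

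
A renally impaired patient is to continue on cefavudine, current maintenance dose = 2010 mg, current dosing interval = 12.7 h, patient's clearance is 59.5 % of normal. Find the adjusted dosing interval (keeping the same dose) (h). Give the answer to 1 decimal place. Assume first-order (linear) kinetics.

To keep the same average steady-state level, dosing rate must scale with clearance.
CL ratio = 59.5 / 100 = 0.5950
New interval (same dose) = 12.7 / 0.5950 = 21.34 h

21.3 h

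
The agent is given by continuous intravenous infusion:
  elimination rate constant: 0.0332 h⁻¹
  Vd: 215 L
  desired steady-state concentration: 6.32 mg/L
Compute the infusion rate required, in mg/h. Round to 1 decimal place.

45.1 mg/h

CL = k × Vd = 0.03320 × 215 = 7.138 L/h
At steady state, infusion rate R₀ = Css × CL = 6.32 × 7.138 = 45.11 mg/h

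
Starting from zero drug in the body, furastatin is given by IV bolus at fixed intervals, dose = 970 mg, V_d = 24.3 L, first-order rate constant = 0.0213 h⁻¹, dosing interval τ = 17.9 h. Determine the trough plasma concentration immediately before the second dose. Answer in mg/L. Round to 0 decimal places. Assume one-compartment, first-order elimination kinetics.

27 mg/L

C₀ per dose = Dose / Vd = 970 / 24.3 = 39.92 mg/L
Fraction remaining after one interval: r = e^(−kτ) = e^(−0.02130 × 17.9) = 0.6830
Before dose 2, 1 dose has been given (aged 1τ).
C_trough = C₀ × r = 39.92 × 0.6830 = 27.27 mg/L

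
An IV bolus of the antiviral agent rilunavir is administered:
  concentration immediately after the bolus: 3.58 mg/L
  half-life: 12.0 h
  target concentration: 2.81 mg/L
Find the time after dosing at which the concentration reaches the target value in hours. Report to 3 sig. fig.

4.19 h

k = ln2 / t½ = 0.693147 / 12.0 = 0.05776 h⁻¹
t = ln(C₀ / C) / k = ln(3.580 / 2.81) / 0.05776
  = ln(1.274) / 0.05776 = 0.2422 / 0.05776 = 4.193 h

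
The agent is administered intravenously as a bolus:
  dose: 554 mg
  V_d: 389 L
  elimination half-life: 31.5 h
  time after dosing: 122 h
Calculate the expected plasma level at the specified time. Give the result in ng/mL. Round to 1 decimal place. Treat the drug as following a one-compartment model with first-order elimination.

97.2 ng/mL

C₀ = Dose / Vd = 554.0 / 389 = 1.424 mg/L
k = ln2 / t½ = 0.693147 / 31.5 = 0.02200 h⁻¹
C = C₀ · e^(−k·t) = 1.424 × e^(−0.02200 × 122)
  = 1.424 × 0.06829 = 0.09724 mg/L
Convert: 0.09724 mg/L × 1000 = 97.24 ng/mL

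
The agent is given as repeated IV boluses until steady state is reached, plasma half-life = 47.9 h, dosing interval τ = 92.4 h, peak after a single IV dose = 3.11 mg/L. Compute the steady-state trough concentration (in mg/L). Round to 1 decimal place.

k = ln2 / t½ = 0.693147 / 47.9 = 0.01447 h⁻¹
e^(−kτ) = e^(−0.01447 × 92.4) = 0.2626
Accumulation ratio R = 1 / (1 − e^(−kτ)) = 1 / (1 − 0.2626) = 1.356
Steady-state trough = C₀ × R × e^(−kτ) = 3.11 × 1.356 × 0.2626 = 1.107 mg/L

1.1 mg/L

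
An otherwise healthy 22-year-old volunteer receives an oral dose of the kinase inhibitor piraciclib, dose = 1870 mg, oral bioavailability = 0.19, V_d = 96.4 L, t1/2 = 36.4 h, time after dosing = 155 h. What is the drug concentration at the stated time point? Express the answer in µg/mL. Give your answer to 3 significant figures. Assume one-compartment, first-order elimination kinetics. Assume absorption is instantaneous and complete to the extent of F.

0.193 µg/mL

Amount reaching circulation = F × Dose = 0.19 × 1870 = 355.3 mg
C₀ = F·Dose / Vd = 355.3 / 96.4 = 3.686 mg/L
k = ln2 / t½ = 0.693147 / 36.4 = 0.01904 h⁻¹
C = C₀ · e^(−k·t) = 3.686 × e^(−0.01904 × 155)
  = 3.686 × 0.05228 = 0.1927 mg/L
(0.1927 mg/L = 0.1927 µg/mL)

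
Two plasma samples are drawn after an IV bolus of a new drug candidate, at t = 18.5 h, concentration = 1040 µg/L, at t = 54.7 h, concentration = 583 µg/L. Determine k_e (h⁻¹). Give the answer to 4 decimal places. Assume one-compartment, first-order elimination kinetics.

0.0160 h⁻¹

k = ln(C₁/C₂) / (t₂ − t₁) = ln(1040/583) / (54.7 − 18.5)
  = 0.5788 / 36.20 = 0.01599 h⁻¹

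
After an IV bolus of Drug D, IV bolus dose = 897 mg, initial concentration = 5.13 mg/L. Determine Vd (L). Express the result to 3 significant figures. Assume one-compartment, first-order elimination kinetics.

175 L

Vd = Dose / C₀ = 897.0 / 5.13 = 174.9 L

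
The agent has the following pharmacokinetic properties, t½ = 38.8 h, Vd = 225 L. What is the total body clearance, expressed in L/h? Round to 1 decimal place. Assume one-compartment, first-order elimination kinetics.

k = ln2 / t½ = 0.693147 / 38.8 = 0.01786 h⁻¹
CL = k × Vd = 0.01786 × 225 = 4.019 L/h

4.0 L/h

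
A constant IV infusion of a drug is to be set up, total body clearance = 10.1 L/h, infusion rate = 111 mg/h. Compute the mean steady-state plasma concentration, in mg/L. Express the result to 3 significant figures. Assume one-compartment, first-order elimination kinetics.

At steady state Css = R₀ / CL = 111 / 10.10 = 10.99 mg/L

11.0 mg/L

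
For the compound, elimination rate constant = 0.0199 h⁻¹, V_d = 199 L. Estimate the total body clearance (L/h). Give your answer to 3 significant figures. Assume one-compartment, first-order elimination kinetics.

CL = k × Vd = 0.0199 × 199 = 3.960 L/h

3.96 L/h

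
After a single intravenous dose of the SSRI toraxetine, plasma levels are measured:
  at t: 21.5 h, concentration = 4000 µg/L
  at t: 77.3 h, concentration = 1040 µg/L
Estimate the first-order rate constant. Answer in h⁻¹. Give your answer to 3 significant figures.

k = ln(C₁/C₂) / (t₂ − t₁) = ln(4000/1040) / (77.3 − 21.5)
  = 1.347 / 55.80 = 0.02414 h⁻¹

0.0241 h⁻¹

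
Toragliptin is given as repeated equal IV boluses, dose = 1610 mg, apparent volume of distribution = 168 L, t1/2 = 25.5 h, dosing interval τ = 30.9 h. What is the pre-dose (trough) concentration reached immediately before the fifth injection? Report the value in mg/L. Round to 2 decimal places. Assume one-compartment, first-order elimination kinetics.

C₀ per dose = Dose / Vd = 1610 / 168 = 9.583 mg/L
k = ln2 / t½ = 0.693147 / 25.5 = 0.02718 h⁻¹
Fraction remaining after one interval: r = e^(−kτ) = e^(−0.02718 × 30.9) = 0.4318
Before dose 5, 4 doses have been given (aged 1τ, 2τ, 3τ, 4τ).
C_trough = C₀ × (r + r² + … + r^4) = C₀ × r(1−r^4)/(1−r)
        = 9.583 × 0.4318 × (1 − 0.03476) / (1 − 0.4318) = 7.029 mg/L

7.03 mg/L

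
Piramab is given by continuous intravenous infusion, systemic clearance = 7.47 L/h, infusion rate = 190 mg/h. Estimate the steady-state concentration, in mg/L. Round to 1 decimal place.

25.4 mg/L

At steady state Css = R₀ / CL = 190 / 7.470 = 25.44 mg/L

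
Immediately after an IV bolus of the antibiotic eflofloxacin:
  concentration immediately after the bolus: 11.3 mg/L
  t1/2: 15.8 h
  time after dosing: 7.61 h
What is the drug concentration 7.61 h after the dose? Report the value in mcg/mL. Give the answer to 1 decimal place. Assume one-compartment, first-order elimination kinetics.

8.1 mcg/mL

k = ln2 / t½ = 0.693147 / 15.8 = 0.04387 h⁻¹
C = C₀ · e^(−k·t) = 11.30 × e^(−0.04387 × 7.61)
  = 11.30 × 0.7162 = 8.093 mg/L
(8.093 mg/L = 8.093 mcg/mL)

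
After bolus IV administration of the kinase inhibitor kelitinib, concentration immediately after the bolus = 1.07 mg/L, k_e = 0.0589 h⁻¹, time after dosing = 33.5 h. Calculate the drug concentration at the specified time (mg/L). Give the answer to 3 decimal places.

C = C₀ · e^(−k·t) = 1.070 × e^(−0.05890 × 33.5)
  = 1.070 × 0.1390 = 0.1487 mg/L

0.149 mg/L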